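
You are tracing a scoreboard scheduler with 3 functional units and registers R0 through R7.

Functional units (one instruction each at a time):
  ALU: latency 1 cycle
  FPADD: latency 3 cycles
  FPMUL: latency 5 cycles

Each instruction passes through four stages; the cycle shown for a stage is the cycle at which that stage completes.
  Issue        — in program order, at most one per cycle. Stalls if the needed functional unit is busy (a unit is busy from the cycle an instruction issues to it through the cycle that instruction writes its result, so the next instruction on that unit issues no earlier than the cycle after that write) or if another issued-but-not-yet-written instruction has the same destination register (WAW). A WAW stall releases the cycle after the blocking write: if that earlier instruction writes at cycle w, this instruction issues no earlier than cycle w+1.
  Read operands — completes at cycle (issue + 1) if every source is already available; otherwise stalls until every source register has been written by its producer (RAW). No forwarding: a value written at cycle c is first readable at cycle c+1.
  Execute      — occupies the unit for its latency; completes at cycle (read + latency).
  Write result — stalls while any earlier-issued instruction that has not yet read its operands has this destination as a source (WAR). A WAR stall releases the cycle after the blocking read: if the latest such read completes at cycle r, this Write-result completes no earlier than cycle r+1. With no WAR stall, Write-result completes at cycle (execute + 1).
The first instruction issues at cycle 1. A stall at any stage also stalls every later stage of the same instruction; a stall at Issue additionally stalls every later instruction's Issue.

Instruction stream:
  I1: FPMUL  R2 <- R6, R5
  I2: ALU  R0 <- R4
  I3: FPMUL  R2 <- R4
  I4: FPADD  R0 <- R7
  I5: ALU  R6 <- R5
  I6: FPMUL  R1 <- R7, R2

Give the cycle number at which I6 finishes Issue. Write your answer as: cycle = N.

cycle = 17

[1] I1→FPMUL
[2] I1 RO; I2→ALU
[3] I2 RO
[4] I2 EX
[5] I2 WR R0
[7] I1 EX
[8] I1 WR R2
[9] I3→FPMUL
[10] I3 RO; I4→FPADD
[11] I4 RO; I5→ALU
[12] I5 RO
[13] I5 EX
[14] I4 EX; I5 WR R6
[15] I3 EX; I4 WR R0
[16] I3 WR R2
[17] I6→FPMUL
[18] I6 RO
[23] I6 EX
[24] I6 WR R1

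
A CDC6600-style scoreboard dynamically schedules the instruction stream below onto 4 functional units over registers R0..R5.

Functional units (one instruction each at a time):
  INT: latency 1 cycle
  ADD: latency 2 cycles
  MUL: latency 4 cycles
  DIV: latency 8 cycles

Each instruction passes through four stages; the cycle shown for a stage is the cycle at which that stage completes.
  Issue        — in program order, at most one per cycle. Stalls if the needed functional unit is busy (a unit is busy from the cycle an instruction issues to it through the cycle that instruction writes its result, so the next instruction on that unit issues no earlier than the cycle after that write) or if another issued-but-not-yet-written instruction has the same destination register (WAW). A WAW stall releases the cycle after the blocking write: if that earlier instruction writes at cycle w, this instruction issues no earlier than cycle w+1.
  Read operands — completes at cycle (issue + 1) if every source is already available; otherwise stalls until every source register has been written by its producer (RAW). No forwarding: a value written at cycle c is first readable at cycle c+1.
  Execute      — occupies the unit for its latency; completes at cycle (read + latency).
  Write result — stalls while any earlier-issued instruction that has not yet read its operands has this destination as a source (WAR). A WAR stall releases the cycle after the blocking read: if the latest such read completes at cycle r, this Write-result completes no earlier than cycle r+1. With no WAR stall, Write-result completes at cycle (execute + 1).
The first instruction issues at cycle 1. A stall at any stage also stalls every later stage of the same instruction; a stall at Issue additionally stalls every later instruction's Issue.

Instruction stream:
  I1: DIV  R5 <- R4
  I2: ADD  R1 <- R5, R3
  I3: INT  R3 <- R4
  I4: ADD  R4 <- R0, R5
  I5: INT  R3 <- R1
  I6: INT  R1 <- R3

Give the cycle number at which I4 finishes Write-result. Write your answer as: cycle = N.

cycle = 20

I1 -> (1, 2, 10, 11)
I2 -> (2, 12, 14, 15)  // RAW R5: wait I1 write@11
I3 -> (3, 4, 5, 13)  // WAR R3: wait I2 read@12
I4 -> (16, 17, 19, 20)  // struct: ADD busy until I2 writes@15
I5 -> (17, 18, 19, 20)
I6 -> (21, 22, 23, 24)  // struct: INT busy until I5 writes@20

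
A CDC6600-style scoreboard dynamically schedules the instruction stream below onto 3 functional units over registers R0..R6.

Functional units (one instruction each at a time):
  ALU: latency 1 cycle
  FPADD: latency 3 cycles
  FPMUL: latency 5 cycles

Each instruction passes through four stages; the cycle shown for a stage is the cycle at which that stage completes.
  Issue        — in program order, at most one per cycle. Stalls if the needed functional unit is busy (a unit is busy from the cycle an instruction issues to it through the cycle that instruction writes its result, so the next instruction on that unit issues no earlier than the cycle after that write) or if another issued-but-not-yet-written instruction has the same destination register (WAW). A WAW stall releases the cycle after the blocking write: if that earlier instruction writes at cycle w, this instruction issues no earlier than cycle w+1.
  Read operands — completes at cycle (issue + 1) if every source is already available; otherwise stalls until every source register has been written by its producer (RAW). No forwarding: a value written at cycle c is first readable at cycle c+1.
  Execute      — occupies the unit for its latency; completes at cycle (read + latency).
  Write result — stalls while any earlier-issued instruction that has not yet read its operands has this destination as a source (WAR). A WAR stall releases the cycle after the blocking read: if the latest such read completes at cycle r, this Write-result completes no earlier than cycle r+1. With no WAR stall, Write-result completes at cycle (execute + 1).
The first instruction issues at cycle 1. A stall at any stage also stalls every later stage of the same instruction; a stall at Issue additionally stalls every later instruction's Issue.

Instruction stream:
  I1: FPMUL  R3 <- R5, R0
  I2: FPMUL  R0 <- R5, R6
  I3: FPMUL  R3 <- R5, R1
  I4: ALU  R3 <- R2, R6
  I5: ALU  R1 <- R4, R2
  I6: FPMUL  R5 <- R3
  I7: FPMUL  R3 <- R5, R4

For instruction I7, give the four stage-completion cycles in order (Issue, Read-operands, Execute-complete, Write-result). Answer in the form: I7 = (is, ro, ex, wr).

[I1] 1/2/7/8
[I2] 9/10/15/16  (struct: FPMUL busy until I1 writes@8)
[I3] 17/18/23/24  (struct: FPMUL busy until I2 writes@16)
[I4] 25/26/27/28  (WAW R3: wait I3 write@24)
[I5] 29/30/31/32  (struct: ALU busy until I4 writes@28)
[I6] 30/31/36/37
[I7] 38/39/44/45  (struct: FPMUL busy until I6 writes@37)

I7 = (38, 39, 44, 45)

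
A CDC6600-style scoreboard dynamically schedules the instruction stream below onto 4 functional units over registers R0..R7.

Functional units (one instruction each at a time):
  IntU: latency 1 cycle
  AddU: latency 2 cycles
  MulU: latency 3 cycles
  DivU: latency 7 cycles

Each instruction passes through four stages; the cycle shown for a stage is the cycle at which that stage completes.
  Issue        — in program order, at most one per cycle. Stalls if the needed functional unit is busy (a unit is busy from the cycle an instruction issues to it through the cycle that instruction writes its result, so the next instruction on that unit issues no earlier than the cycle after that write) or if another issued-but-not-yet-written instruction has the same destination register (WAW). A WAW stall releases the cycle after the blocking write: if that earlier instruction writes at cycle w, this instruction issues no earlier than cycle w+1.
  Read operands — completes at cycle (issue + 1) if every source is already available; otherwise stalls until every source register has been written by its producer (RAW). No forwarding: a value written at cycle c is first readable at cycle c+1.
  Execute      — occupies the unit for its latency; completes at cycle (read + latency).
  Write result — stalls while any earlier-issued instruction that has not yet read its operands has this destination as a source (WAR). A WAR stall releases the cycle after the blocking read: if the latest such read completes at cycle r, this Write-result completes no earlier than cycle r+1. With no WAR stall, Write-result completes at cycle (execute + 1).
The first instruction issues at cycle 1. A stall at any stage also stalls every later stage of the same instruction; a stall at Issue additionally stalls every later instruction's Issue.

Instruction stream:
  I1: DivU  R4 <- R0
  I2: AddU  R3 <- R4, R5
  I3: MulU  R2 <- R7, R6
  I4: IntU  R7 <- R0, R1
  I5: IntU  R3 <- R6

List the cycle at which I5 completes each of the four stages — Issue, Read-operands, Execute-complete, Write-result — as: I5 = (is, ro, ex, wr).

I5 = (15, 16, 17, 18)

cycle 1: I1→DivU
cycle 2: I1 RO; I2→AddU
cycle 3: I3→MulU
cycle 4: I3 RO; I4→IntU
cycle 5: I4 RO
cycle 6: I4 EX
cycle 7: I3 EX; I4 WR R7
cycle 8: I3 WR R2
cycle 9: I1 EX
cycle 10: I1 WR R4
cycle 11: I2 RO
cycle 13: I2 EX
cycle 14: I2 WR R3
cycle 15: I5→IntU
cycle 16: I5 RO
cycle 17: I5 EX
cycle 18: I5 WR R3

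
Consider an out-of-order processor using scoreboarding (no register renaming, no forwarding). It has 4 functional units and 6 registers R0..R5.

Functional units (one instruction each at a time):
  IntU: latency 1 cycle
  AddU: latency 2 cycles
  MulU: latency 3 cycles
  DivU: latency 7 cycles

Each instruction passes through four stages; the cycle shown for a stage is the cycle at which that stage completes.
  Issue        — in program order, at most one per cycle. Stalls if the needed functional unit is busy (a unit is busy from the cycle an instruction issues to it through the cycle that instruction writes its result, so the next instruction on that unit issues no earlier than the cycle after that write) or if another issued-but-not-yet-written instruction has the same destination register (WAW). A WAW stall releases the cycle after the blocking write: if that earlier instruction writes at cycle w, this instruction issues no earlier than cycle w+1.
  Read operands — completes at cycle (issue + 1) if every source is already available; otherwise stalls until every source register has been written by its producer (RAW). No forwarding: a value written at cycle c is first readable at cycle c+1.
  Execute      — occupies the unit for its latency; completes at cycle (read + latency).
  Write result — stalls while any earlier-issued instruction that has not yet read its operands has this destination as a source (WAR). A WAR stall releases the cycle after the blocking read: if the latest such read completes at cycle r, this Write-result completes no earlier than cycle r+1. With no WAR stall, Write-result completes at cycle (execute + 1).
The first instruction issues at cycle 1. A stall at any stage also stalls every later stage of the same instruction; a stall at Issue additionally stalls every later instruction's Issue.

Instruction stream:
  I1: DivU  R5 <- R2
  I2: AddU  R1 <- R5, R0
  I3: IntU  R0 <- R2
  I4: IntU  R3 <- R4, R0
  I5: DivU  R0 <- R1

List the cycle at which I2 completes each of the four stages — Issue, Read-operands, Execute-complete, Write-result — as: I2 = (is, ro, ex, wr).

t=1  I1→DivU
t=2  I1 RO | I2→AddU
t=3  I3→IntU
t=4  I3 RO
t=5  I3 EX
t=9  I1 EX
t=10  I1 WR R5
t=11  I2 RO
t=12  I3 WR R0
t=13  I2 EX | I4→IntU
t=14  I2 WR R1 | I4 RO | I5→DivU
t=15  I4 EX | I5 RO
t=16  I4 WR R3
t=22  I5 EX
t=23  I5 WR R0

I2 = (2, 11, 13, 14)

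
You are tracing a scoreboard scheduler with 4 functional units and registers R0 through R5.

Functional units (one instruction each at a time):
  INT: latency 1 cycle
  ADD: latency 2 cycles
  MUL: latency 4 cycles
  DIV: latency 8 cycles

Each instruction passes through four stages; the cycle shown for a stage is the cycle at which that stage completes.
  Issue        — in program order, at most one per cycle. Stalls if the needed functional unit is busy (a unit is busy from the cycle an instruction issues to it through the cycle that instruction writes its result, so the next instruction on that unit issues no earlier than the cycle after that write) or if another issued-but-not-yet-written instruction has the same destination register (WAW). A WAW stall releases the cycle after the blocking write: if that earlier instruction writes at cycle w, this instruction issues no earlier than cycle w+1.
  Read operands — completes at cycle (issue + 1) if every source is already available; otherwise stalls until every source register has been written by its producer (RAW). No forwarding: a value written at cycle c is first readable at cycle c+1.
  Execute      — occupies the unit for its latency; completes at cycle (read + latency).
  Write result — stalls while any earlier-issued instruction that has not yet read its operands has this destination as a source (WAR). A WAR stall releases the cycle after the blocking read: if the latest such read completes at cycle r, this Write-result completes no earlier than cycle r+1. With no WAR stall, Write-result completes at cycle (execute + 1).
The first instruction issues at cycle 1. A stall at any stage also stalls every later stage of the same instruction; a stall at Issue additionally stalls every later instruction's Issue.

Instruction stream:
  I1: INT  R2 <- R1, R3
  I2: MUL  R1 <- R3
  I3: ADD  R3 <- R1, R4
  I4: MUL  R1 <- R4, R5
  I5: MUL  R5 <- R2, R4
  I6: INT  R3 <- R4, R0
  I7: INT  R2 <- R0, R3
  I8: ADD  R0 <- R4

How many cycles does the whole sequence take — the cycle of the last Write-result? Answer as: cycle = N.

cycle = 26

c1: I1 dispatched to INT
c2: I1 operands ready · I2 dispatched to MUL
c3: I1 complete · I2 operands ready · I3 dispatched to ADD
c4: R2←I1
c7: I2 complete
c8: R1←I2
c9: I3 operands ready · I4 dispatched to MUL
c10: I4 operands ready
c11: I3 complete
c12: R3←I3
c14: I4 complete
c15: R1←I4
c16: I5 dispatched to MUL
c17: I5 operands ready · I6 dispatched to INT
c18: I6 operands ready
c19: I6 complete
c20: R3←I6
c21: I5 complete · I7 dispatched to INT
c22: R5←I5 · I7 operands ready · I8 dispatched to ADD
c23: I7 complete · I8 operands ready
c24: R2←I7
c25: I8 complete
c26: R0←I8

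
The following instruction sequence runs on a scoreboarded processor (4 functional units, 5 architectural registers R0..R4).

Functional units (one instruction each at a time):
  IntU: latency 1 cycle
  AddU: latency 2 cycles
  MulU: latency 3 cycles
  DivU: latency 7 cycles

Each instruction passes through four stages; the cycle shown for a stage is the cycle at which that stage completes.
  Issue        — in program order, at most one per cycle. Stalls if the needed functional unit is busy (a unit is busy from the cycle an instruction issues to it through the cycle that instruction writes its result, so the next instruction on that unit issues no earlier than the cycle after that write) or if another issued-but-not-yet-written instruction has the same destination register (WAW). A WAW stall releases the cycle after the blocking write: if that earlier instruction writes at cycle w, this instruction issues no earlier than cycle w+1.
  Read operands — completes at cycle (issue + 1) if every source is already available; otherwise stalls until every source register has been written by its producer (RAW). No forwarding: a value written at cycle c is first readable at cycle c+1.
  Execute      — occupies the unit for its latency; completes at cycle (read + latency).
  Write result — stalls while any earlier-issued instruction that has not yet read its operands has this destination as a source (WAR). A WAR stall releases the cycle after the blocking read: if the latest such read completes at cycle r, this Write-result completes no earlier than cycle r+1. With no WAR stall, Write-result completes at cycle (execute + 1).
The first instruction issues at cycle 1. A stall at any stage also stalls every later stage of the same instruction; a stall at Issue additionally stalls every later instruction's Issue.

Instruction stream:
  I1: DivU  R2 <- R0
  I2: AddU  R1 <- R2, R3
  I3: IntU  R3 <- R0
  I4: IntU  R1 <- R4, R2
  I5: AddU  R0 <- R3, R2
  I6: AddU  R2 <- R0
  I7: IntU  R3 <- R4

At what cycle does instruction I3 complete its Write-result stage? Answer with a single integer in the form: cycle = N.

cycle = 12

cycle 1: I1 dispatched to DivU
cycle 2: I1 operands ready | I2 dispatched to AddU
cycle 3: I3 dispatched to IntU
cycle 4: I3 operands ready
cycle 5: I3 complete
cycle 9: I1 complete
cycle 10: R2←I1
cycle 11: I2 operands ready
cycle 12: R3←I3
cycle 13: I2 complete
cycle 14: R1←I2
cycle 15: I4 dispatched to IntU
cycle 16: I4 operands ready | I5 dispatched to AddU
cycle 17: I4 complete | I5 operands ready
cycle 18: R1←I4
cycle 19: I5 complete
cycle 20: R0←I5
cycle 21: I6 dispatched to AddU
cycle 22: I6 operands ready | I7 dispatched to IntU
cycle 23: I7 operands ready
cycle 24: I6 complete | I7 complete
cycle 25: R2←I6 | R3←I7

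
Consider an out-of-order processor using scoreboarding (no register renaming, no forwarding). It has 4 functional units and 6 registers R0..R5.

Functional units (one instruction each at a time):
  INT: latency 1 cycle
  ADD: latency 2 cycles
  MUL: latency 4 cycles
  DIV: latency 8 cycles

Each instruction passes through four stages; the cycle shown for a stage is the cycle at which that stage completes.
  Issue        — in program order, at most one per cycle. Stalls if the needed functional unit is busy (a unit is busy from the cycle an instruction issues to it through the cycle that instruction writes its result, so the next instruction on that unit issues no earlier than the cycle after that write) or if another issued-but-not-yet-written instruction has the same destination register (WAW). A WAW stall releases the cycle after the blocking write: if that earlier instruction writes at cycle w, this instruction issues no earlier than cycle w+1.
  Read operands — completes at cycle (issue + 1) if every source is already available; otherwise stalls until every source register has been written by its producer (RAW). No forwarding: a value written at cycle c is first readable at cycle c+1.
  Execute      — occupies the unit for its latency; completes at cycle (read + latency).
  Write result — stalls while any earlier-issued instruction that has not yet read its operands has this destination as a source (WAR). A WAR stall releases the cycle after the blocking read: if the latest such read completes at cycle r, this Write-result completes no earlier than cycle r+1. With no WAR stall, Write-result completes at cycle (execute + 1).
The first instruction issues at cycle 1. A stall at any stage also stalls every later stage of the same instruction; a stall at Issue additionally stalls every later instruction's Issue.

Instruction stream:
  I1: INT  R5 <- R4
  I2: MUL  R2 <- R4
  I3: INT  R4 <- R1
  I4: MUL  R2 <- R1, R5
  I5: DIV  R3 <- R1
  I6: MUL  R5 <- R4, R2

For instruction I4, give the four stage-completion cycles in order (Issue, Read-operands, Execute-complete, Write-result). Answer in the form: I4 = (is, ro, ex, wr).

I1  is:1  ro:2  ex:3  wr:4
I2  is:2  ro:3  ex:7  wr:8
I3  is:5  ro:6  ex:7  wr:8  — struct: INT busy until I1 writes@4
I4  is:9  ro:10  ex:14  wr:15  — struct: MUL busy until I2 writes@8
I5  is:10  ro:11  ex:19  wr:20
I6  is:16  ro:17  ex:21  wr:22  — struct: MUL busy until I4 writes@15

I4 = (9, 10, 14, 15)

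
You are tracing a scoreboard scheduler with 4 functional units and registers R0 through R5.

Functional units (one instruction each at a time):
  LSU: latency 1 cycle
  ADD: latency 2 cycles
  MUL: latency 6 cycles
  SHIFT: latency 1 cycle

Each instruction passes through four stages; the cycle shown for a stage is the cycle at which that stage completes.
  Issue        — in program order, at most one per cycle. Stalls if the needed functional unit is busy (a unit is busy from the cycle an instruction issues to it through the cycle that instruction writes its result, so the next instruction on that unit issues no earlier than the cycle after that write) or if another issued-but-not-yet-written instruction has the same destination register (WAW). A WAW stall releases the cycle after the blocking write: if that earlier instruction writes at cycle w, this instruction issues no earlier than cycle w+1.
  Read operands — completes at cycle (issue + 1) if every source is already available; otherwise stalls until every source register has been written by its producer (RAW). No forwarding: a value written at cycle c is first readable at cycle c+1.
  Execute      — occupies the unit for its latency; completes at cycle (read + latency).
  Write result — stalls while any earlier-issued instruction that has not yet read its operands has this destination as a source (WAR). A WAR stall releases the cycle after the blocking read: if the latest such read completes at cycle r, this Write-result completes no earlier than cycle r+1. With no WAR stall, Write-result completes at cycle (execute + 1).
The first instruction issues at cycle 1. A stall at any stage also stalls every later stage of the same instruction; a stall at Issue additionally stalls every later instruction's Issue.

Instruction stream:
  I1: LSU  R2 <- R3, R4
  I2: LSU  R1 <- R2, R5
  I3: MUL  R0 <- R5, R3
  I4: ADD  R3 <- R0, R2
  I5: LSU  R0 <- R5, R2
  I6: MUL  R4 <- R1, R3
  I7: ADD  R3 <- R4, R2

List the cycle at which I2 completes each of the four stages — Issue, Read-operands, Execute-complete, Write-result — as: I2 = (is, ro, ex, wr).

1) issue 1, read 2, done 3, write 4
2) issue 5, read 6, done 7, write 8  <struct: LSU busy until I1 writes@4>
3) issue 6, read 7, done 13, write 14
4) issue 7, read 15, done 17, write 18  <RAW R0: wait I3 write@14>
5) issue 15, read 16, done 17, write 18  <WAW R0: wait I3 write@14>
6) issue 16, read 19, done 25, write 26  <RAW R3: wait I4 write@18>
7) issue 19, read 27, done 29, write 30  <struct: ADD busy until I4 writes@18 / RAW R4: wait I6 write@26>

I2 = (5, 6, 7, 8)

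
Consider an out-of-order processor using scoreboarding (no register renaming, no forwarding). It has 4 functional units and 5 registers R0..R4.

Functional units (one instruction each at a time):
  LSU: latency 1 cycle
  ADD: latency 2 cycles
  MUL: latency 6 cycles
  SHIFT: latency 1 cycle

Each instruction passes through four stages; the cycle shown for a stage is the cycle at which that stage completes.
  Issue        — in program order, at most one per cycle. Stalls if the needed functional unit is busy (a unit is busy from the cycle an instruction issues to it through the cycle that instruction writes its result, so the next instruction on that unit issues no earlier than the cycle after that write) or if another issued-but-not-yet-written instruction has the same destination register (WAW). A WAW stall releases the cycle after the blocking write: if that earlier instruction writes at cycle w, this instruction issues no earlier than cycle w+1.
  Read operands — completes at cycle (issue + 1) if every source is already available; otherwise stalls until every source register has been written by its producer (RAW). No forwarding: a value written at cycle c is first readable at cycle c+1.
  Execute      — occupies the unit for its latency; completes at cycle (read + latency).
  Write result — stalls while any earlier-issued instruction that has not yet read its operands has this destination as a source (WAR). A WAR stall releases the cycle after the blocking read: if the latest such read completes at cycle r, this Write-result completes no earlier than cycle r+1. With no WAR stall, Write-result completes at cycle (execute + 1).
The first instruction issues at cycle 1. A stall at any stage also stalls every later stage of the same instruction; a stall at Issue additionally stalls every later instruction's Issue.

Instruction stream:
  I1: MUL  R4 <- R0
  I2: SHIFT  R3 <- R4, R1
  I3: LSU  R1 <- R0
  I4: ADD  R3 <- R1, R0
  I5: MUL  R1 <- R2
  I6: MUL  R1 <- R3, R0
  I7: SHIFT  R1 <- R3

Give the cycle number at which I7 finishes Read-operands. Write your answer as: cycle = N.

I1: IS=1 RO=2 EX=8 WR=9
I2: IS=2 RO=10 EX=11 WR=12  [RAW R4: wait I1 write@9]
I3: IS=3 RO=4 EX=5 WR=11  [WAR R1: wait I2 read@10]
I4: IS=13 RO=14 EX=16 WR=17  [WAW R3: wait I2 write@12]
I5: IS=14 RO=15 EX=21 WR=22
I6: IS=23 RO=24 EX=30 WR=31  [struct: MUL busy until I5 writes@22]
I7: IS=32 RO=33 EX=34 WR=35  [WAW R1: wait I6 write@31]

cycle = 33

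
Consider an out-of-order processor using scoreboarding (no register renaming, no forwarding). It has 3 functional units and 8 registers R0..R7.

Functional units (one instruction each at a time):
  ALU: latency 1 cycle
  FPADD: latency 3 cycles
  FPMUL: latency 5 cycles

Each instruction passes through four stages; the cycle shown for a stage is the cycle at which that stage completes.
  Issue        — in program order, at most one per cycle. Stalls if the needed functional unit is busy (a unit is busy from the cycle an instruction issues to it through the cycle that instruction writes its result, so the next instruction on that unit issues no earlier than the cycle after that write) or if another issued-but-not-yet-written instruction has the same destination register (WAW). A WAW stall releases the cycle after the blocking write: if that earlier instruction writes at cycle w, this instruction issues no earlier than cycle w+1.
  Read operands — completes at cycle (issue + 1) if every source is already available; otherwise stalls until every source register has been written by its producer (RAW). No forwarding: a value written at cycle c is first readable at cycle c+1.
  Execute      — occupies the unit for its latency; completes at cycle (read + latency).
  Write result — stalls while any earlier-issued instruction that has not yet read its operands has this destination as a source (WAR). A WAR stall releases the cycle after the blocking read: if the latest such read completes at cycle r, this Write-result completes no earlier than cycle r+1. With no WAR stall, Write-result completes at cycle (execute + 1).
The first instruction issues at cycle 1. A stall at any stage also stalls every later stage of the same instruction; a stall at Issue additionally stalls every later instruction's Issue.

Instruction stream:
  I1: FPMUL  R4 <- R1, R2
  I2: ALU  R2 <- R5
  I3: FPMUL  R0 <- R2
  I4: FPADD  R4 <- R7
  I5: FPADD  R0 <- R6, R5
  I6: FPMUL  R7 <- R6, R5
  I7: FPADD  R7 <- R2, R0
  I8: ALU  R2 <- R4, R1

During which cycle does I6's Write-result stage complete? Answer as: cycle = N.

cycle 1: I1→FPMUL
cycle 2: I1 RO · I2→ALU
cycle 3: I2 RO
cycle 4: I2 EX
cycle 5: I2 WR R2
cycle 7: I1 EX
cycle 8: I1 WR R4
cycle 9: I3→FPMUL
cycle 10: I3 RO · I4→FPADD
cycle 11: I4 RO
cycle 14: I4 EX
cycle 15: I3 EX · I4 WR R4
cycle 16: I3 WR R0
cycle 17: I5→FPADD
cycle 18: I5 RO · I6→FPMUL
cycle 19: I6 RO
cycle 21: I5 EX
cycle 22: I5 WR R0
cycle 24: I6 EX
cycle 25: I6 WR R7
cycle 26: I7→FPADD
cycle 27: I7 RO · I8→ALU
cycle 28: I8 RO
cycle 29: I8 EX
cycle 30: I7 EX · I8 WR R2
cycle 31: I7 WR R7

cycle = 25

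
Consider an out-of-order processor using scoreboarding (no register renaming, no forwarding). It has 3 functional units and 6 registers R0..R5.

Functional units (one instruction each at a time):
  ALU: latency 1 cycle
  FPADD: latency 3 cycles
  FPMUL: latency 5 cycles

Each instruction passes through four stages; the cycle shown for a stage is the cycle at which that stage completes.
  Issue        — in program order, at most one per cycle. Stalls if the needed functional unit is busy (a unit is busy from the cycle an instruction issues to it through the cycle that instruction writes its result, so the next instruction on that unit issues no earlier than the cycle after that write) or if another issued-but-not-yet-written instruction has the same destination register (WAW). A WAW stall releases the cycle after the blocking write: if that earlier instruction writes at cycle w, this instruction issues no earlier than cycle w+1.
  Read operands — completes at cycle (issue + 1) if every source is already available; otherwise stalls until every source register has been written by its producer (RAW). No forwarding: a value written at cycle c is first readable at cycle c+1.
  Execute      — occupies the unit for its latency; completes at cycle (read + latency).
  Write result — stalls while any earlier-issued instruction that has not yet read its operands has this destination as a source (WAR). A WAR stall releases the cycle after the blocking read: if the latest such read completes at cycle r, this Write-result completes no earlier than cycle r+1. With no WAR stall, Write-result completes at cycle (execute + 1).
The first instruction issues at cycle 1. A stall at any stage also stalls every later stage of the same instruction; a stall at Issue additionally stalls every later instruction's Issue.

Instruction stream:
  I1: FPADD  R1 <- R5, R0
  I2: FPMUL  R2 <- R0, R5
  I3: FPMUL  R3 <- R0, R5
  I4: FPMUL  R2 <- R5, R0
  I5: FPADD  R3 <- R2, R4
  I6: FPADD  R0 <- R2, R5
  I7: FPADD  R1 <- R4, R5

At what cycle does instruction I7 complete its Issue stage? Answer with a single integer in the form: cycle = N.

[1] I1 dispatched to FPADD
[2] I1 operands ready · I2 dispatched to FPMUL
[3] I2 operands ready
[5] I1 complete
[6] R1←I1
[8] I2 complete
[9] R2←I2
[10] I3 dispatched to FPMUL
[11] I3 operands ready
[16] I3 complete
[17] R3←I3
[18] I4 dispatched to FPMUL
[19] I4 operands ready · I5 dispatched to FPADD
[24] I4 complete
[25] R2←I4
[26] I5 operands ready
[29] I5 complete
[30] R3←I5
[31] I6 dispatched to FPADD
[32] I6 operands ready
[35] I6 complete
[36] R0←I6
[37] I7 dispatched to FPADD
[38] I7 operands ready
[41] I7 complete
[42] R1←I7

cycle = 37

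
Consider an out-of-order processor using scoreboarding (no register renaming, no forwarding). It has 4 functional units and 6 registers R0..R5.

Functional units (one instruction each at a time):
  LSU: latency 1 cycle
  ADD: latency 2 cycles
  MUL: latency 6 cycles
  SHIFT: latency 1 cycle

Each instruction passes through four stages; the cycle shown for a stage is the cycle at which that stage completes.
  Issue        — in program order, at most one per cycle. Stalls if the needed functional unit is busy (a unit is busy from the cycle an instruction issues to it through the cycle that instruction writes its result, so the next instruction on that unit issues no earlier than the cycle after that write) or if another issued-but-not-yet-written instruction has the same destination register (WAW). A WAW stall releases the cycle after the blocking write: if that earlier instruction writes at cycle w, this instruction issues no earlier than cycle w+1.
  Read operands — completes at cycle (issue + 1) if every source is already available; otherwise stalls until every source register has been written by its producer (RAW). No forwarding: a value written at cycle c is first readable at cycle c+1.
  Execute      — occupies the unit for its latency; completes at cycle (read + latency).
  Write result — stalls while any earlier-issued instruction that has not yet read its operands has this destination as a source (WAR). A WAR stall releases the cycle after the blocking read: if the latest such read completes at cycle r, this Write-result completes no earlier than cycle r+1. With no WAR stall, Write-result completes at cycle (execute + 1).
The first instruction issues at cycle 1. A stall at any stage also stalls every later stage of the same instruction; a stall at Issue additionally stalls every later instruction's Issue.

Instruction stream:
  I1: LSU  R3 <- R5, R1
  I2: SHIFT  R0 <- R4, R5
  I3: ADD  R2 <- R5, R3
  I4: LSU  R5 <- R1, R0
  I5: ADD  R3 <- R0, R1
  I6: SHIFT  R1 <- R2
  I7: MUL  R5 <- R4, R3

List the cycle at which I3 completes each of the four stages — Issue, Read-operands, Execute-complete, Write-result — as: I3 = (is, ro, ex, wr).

I3 = (3, 5, 7, 8)

cycle 1: I1 issues→LSU
cycle 2: I1 reads | I2 issues→SHIFT
cycle 3: I1 exec-done | I2 reads | I3 issues→ADD
cycle 4: I1 writes R3 | I2 exec-done
cycle 5: I2 writes R0 | I3 reads | I4 issues→LSU
cycle 6: I4 reads
cycle 7: I3 exec-done | I4 exec-done
cycle 8: I3 writes R2 | I4 writes R5
cycle 9: I5 issues→ADD
cycle 10: I5 reads | I6 issues→SHIFT
cycle 11: I6 reads | I7 issues→MUL
cycle 12: I5 exec-done | I6 exec-done
cycle 13: I5 writes R3 | I6 writes R1
cycle 14: I7 reads
cycle 20: I7 exec-done
cycle 21: I7 writes R5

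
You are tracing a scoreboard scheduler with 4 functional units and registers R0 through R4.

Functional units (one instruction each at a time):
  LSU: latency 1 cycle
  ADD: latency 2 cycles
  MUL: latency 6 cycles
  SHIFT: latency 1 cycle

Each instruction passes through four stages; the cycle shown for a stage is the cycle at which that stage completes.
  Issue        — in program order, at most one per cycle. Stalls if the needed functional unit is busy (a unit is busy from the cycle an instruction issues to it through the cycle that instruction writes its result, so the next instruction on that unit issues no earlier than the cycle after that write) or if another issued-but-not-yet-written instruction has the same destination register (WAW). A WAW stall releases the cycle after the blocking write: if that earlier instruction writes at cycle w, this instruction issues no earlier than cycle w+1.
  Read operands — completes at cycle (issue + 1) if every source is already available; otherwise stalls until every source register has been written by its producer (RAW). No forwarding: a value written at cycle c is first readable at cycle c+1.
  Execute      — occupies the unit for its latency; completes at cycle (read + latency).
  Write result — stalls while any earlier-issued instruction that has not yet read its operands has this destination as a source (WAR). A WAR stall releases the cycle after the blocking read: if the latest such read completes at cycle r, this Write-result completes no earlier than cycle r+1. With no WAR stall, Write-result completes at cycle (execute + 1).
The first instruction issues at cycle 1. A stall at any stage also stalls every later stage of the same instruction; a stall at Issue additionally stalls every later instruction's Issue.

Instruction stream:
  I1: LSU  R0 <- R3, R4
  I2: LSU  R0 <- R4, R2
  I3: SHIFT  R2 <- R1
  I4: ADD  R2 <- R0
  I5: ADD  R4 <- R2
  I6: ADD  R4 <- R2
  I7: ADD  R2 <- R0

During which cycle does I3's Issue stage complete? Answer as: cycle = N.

cycle = 6

[I1] 1/2/3/4
[I2] 5/6/7/8  (struct: LSU busy until I1 writes@4)
[I3] 6/7/8/9
[I4] 10/11/13/14  (WAW R2: wait I3 write@9)
[I5] 15/16/18/19  (struct: ADD busy until I4 writes@14)
[I6] 20/21/23/24  (struct: ADD busy until I5 writes@19)
[I7] 25/26/28/29  (struct: ADD busy until I6 writes@24)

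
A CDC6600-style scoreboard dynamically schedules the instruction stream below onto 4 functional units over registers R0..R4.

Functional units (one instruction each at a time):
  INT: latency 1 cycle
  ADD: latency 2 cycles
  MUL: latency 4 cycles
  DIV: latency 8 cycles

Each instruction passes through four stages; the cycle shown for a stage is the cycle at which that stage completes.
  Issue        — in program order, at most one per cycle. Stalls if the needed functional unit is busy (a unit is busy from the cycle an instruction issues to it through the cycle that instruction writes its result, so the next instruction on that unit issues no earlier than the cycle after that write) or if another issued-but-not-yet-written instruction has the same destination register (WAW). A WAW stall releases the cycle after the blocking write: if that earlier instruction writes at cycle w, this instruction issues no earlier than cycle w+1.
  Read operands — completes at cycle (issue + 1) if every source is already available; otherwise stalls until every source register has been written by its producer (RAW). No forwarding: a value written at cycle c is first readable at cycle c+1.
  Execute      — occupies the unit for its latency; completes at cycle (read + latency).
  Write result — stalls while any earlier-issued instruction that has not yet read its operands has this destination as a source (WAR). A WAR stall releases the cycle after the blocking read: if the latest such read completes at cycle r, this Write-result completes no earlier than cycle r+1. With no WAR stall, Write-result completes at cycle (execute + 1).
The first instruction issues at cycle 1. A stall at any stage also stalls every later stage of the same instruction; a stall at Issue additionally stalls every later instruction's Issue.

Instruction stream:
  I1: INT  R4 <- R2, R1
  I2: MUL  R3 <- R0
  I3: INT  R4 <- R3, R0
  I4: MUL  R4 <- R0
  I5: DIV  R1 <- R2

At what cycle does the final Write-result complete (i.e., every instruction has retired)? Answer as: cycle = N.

c1: I1 dispatched to INT
c2: I1 operands ready; I2 dispatched to MUL
c3: I1 complete; I2 operands ready
c4: R4←I1
c5: I3 dispatched to INT
c7: I2 complete
c8: R3←I2
c9: I3 operands ready
c10: I3 complete
c11: R4←I3
c12: I4 dispatched to MUL
c13: I4 operands ready; I5 dispatched to DIV
c14: I5 operands ready
c17: I4 complete
c18: R4←I4
c22: I5 complete
c23: R1←I5

cycle = 23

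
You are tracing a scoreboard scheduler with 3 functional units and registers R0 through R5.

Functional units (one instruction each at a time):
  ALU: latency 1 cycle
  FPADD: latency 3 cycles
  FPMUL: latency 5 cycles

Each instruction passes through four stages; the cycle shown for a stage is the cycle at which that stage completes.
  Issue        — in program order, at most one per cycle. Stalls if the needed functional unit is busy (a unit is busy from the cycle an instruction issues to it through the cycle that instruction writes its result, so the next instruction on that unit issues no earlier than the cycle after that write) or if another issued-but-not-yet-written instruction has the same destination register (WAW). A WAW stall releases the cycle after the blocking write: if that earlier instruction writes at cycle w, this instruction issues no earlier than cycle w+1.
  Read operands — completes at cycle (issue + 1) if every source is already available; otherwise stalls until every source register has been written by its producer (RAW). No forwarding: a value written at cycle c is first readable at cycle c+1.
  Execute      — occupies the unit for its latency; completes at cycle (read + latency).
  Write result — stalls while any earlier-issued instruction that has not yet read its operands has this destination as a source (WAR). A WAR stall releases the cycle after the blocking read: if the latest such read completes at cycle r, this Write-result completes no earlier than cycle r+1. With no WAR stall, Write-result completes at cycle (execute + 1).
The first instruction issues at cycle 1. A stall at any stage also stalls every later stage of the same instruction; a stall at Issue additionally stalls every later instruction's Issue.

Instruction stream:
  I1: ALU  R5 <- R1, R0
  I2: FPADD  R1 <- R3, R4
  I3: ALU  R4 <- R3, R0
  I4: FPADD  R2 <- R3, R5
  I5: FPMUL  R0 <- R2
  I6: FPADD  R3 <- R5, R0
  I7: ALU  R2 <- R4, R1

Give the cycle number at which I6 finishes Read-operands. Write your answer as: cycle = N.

I1: IS=1 RO=2 EX=3 WR=4
I2: IS=2 RO=3 EX=6 WR=7
I3: IS=5 RO=6 EX=7 WR=8  [struct: ALU busy until I1 writes@4]
I4: IS=8 RO=9 EX=12 WR=13  [struct: FPADD busy until I2 writes@7]
I5: IS=9 RO=14 EX=19 WR=20  [RAW R2: wait I4 write@13]
I6: IS=14 RO=21 EX=24 WR=25  [struct: FPADD busy until I4 writes@13; RAW R0: wait I5 write@20]
I7: IS=15 RO=16 EX=17 WR=18

cycle = 21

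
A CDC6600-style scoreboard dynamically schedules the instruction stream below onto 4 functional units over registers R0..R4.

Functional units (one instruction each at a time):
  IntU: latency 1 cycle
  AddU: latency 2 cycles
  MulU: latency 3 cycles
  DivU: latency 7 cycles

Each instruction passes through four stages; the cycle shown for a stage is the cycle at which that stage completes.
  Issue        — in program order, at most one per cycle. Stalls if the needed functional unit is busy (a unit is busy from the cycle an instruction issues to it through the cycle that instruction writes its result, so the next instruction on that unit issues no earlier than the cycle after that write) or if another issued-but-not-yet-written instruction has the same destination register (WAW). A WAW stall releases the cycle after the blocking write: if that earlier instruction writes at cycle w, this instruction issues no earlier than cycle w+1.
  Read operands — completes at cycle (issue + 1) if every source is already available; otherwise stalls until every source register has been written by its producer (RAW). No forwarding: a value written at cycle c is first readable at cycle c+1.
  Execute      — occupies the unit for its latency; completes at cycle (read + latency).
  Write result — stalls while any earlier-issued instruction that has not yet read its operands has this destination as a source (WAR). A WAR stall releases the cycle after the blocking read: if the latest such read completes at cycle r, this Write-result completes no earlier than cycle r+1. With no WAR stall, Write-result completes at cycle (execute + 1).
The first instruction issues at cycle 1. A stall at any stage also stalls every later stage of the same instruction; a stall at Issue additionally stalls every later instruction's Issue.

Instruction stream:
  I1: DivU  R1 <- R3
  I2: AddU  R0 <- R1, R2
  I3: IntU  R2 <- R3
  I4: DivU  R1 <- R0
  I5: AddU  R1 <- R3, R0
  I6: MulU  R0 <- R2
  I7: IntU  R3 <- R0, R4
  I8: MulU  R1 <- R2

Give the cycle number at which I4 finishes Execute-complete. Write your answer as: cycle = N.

cycle = 22

c1: I1 dispatched to DivU
c2: I1 operands ready · I2 dispatched to AddU
c3: I3 dispatched to IntU
c4: I3 operands ready
c5: I3 complete
c9: I1 complete
c10: R1←I1
c11: I2 operands ready · I4 dispatched to DivU
c12: R2←I3
c13: I2 complete
c14: R0←I2
c15: I4 operands ready
c22: I4 complete
c23: R1←I4
c24: I5 dispatched to AddU
c25: I5 operands ready · I6 dispatched to MulU
c26: I6 operands ready · I7 dispatched to IntU
c27: I5 complete
c28: R1←I5
c29: I6 complete
c30: R0←I6
c31: I7 operands ready · I8 dispatched to MulU
c32: I7 complete · I8 operands ready
c33: R3←I7
c35: I8 complete
c36: R1←I8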